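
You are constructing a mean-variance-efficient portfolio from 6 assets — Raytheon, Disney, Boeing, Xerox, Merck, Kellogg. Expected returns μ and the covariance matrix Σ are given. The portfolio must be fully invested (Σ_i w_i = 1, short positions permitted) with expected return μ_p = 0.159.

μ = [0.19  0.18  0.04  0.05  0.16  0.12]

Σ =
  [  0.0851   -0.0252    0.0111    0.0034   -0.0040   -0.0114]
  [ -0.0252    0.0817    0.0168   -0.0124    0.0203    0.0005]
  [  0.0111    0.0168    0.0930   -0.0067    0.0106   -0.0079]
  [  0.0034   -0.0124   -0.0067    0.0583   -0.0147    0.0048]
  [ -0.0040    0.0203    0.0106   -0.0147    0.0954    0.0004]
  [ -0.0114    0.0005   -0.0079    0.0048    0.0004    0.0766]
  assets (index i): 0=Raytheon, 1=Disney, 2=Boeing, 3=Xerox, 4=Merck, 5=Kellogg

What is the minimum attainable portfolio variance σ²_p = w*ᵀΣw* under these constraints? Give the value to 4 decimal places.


0.0143

g=Σ⁻¹μ = [3.5198  3.2493  -0.4670  1.4862  1.4062  1.9206]
h=Σ⁻¹𝟙 = [17.3627  16.8019  7.3297  21.8870  10.1307  14.8607]
a=μᵀg=1.764714  b=𝟙ᵀg=11.114997  c=𝟙ᵀh=88.372677  D=ac−b²=32.409308
λ₁=(c·0.159−b)/D = (88.372677·0.159−11.114997)/32.409308 = 0.090599
λ₂=(a−b·0.159)/D = (1.764714−11.114997·0.159)/32.409308 = -0.000079
w* = 0.090599·g + -0.000079·h:
  w_0 = 0.090599·3.5198 + -0.000079·17.3627 = 0.3175  (Raytheon)
  w_1 = 0.090599·3.2493 + -0.000079·16.8019 = 0.2931  (Disney)
  w_2 = 0.090599·-0.4670 + -0.000079·7.3297 = -0.0429  (Boeing)
  w_3 = 0.090599·1.4862 + -0.000079·21.8870 = 0.1329  (Xerox)
  w_4 = 0.090599·1.4062 + -0.000079·10.1307 = 0.1266  (Merck)
  w_5 = 0.090599·1.9206 + -0.000079·14.8607 = 0.1728  (Kellogg)
Σw_i=1.0000  μᵀw=0.1590
σ²=wᵀΣw=λ₁·μ_p+λ₂ = 0.090599·0.159 + -0.000079 = 0.014326 ≈ 0.0143


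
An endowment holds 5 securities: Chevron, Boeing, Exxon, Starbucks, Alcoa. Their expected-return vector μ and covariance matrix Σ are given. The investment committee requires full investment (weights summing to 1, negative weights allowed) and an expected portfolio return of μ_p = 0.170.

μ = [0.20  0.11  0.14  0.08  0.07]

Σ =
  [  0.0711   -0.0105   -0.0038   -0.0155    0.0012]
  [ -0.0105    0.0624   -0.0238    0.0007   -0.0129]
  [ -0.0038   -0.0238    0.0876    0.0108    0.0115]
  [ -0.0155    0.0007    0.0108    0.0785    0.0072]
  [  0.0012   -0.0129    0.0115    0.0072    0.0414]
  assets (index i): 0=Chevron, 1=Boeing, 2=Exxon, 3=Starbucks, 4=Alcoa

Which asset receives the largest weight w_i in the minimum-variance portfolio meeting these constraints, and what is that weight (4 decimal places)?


Chevron (0.5279)

p=Σ⁻¹μ = [3.7149  3.6571  2.3584  1.2255  1.8544]
q=Σ⁻¹𝟙 = [21.6919  31.0897  15.8017  12.1204  26.7160]
a=μᵀp=1.703278  b=𝟙ᵀp=12.810237  c=𝟙ᵀq=107.419655  D=ac−b²=18.863393
λ₁=(c·0.170−b)/D = (107.419655·0.170−12.810237)/18.863393 = 0.288978
λ₂=(a−b·0.170)/D = (1.703278−12.810237·0.170)/18.863393 = -0.025153
w* = 0.288978·p + -0.025153·q:
  w_0 = 0.288978·3.7149 + -0.025153·21.6919 = 0.5279  (Chevron)
  w_1 = 0.288978·3.6571 + -0.025153·31.0897 = 0.2748  (Boeing)
  w_2 = 0.288978·2.3584 + -0.025153·15.8017 = 0.2841  (Exxon)
  w_3 = 0.288978·1.2255 + -0.025153·12.1204 = 0.0493  (Starbucks)
  w_4 = 0.288978·1.8544 + -0.025153·26.7160 = -0.1361  (Alcoa)
Σw_i=1.0000  μᵀw=0.1700
σ²=wᵀΣw=λ₁·μ_p+λ₂ = 0.288978·0.170 + -0.025153 = 0.023974 ≈ 0.0240


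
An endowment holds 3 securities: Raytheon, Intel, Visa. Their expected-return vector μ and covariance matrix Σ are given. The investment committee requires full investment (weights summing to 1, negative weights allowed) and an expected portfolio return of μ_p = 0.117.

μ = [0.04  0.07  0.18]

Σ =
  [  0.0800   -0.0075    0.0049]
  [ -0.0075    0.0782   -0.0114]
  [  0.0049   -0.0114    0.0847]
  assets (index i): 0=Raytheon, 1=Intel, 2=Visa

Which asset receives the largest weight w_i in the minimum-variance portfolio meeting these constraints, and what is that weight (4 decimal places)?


g=Σ⁻¹μ = [0.4803  1.2719  2.2686]
h=Σ⁻¹𝟙 = [13.1896  15.9761  13.1936]
a=μᵀg=0.516585  b=𝟙ᵀg=4.020760  c=𝟙ᵀh=42.359330  D=ac−b²=5.715692
λ₁=(c·0.117−b)/D = (42.359330·0.117−4.020760)/5.715692 = 0.163634
λ₂=(a−b·0.117)/D = (0.516585−4.020760·0.117)/5.715692 = 0.008075
w* = 0.163634·g + 0.008075·h:
  w_0 = 0.163634·0.4803 + 0.008075·13.1896 = 0.1851  (Raytheon)
  w_1 = 0.163634·1.2719 + 0.008075·15.9761 = 0.3371  (Intel)
  w_2 = 0.163634·2.2686 + 0.008075·13.1936 = 0.4778  (Visa)
Σw_i=1.0000  μᵀw=0.1170
σ²=wᵀΣw=λ₁·μ_p+λ₂ = 0.163634·0.117 + 0.008075 = 0.027221 ≈ 0.0272

Visa (0.4778)


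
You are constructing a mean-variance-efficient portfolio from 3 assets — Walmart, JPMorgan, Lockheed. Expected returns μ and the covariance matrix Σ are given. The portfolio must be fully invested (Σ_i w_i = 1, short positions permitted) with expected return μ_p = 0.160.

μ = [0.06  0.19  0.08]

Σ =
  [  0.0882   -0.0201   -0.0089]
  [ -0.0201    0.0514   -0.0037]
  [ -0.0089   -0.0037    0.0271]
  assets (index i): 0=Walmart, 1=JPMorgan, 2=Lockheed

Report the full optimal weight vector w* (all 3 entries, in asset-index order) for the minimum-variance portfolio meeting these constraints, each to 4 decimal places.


p=Σ⁻¹μ = [2.2321  4.8826  4.3517]
q=Σ⁻¹𝟙 = [23.6332  32.2287  49.0621]
a=μᵀp=1.409759  b=𝟙ᵀp=11.466420  c=𝟙ᵀq=104.924032  D=ac−b²=16.438855
λ₁=(c·0.160−b)/D = (104.924032·0.160−11.466420)/16.438855 = 0.323710
λ₂=(a−b·0.160)/D = (1.409759−11.466420·0.160)/16.438855 = -0.025845
w* = 0.323710·p + -0.025845·q:
  w_0 = 0.323710·2.2321 + -0.025845·23.6332 = 0.1117  (Walmart)
  w_1 = 0.323710·4.8826 + -0.025845·32.2287 = 0.7476  (JPMorgan)
  w_2 = 0.323710·4.3517 + -0.025845·49.0621 = 0.1407  (Lockheed)
Σw_i=1.0000  μᵀw=0.1600
σ²=wᵀΣw=λ₁·μ_p+λ₂ = 0.323710·0.160 + -0.025845 = 0.025948 ≈ 0.0259

0.1117  0.7476  0.1407


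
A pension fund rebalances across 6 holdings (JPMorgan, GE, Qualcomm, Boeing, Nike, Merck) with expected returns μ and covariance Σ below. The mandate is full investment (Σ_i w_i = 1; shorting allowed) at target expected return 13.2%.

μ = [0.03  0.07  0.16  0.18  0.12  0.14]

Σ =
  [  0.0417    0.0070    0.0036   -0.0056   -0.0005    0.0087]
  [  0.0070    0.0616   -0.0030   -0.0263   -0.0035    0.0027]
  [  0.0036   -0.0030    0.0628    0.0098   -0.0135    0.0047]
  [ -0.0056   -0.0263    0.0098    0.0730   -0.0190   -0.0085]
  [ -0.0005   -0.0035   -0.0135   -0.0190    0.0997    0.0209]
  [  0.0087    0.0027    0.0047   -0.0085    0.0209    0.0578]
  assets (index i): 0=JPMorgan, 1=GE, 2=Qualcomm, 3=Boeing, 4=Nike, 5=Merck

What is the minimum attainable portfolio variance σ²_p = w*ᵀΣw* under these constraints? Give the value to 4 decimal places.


p=Σ⁻¹μ = [0.1744  2.9520  2.3391  3.9682  1.9750  1.9372]
q=Σ⁻¹𝟙 = [20.0740  27.3499  14.3771  28.6001  16.3664  10.1208]
a=μᵀp=1.808625  b=𝟙ᵀp=13.345948  c=𝟙ᵀq=116.888302  D=ac−b²=33.292767
λ₁=(c·0.132−b)/D = (116.888302·0.132−13.345948)/33.292767 = 0.062575
λ₂=(a−b·0.132)/D = (1.808625−13.345948·0.132)/33.292767 = 0.001411
w* = 0.062575·p + 0.001411·q:
  w_0 = 0.062575·0.1744 + 0.001411·20.0740 = 0.0392  (JPMorgan)
  w_1 = 0.062575·2.9520 + 0.001411·27.3499 = 0.2233  (GE)
  w_2 = 0.062575·2.3391 + 0.001411·14.3771 = 0.1667  (Qualcomm)
  w_3 = 0.062575·3.9682 + 0.001411·28.6001 = 0.2887  (Boeing)
  w_4 = 0.062575·1.9750 + 0.001411·16.3664 = 0.1467  (Nike)
  w_5 = 0.062575·1.9372 + 0.001411·10.1208 = 0.1355  (Merck)
Σw_i=1.0000  μᵀw=0.1320
σ²=wᵀΣw=λ₁·μ_p+λ₂ = 0.062575·0.132 + 0.001411 = 0.009670 ≈ 0.0097

0.0097


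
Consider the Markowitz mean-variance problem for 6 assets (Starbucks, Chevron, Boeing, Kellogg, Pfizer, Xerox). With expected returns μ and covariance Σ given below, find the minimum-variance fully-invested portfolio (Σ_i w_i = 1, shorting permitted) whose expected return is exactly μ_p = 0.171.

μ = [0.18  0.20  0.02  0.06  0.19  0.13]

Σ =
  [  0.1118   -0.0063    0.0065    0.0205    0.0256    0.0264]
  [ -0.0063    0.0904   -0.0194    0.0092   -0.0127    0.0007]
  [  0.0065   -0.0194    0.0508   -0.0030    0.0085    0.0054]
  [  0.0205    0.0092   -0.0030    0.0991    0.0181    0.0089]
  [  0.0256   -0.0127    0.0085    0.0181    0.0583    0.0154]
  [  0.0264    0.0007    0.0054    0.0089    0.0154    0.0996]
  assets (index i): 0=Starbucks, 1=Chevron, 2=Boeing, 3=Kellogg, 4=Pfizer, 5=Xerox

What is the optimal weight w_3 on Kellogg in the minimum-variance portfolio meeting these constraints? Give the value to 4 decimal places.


-0.0398

p=Σ⁻¹μ = [0.9234  2.9650  0.7522  -0.5074  3.4108  0.5168]
q=Σ⁻¹𝟙 = [3.3240  17.5543  23.5743  5.6525  12.9378  5.2521]
a=μᵀp=1.459035  b=𝟙ᵀp=8.060769  c=𝟙ᵀq=68.294979  D=ac−b²=34.668767
λ₁=(c·0.171−b)/D = (68.294979·0.171−8.060769)/34.668767 = 0.104350
λ₂=(a−b·0.171)/D = (1.459035−8.060769·0.171)/34.668767 = 0.002326
w* = 0.104350·p + 0.002326·q:
  w_0 = 0.104350·0.9234 + 0.002326·3.3240 = 0.1041  (Starbucks)
  w_1 = 0.104350·2.9650 + 0.002326·17.5543 = 0.3502  (Chevron)
  w_2 = 0.104350·0.7522 + 0.002326·23.5743 = 0.1333  (Boeing)
  w_3 = 0.104350·-0.5074 + 0.002326·5.6525 = -0.0398  (Kellogg)
  w_4 = 0.104350·3.4108 + 0.002326·12.9378 = 0.3860  (Pfizer)
  w_5 = 0.104350·0.5168 + 0.002326·5.2521 = 0.0661  (Xerox)
Σw_i=1.0000  μᵀw=0.1710
σ²=wᵀΣw=λ₁·μ_p+λ₂ = 0.104350·0.171 + 0.002326 = 0.020170 ≈ 0.0202


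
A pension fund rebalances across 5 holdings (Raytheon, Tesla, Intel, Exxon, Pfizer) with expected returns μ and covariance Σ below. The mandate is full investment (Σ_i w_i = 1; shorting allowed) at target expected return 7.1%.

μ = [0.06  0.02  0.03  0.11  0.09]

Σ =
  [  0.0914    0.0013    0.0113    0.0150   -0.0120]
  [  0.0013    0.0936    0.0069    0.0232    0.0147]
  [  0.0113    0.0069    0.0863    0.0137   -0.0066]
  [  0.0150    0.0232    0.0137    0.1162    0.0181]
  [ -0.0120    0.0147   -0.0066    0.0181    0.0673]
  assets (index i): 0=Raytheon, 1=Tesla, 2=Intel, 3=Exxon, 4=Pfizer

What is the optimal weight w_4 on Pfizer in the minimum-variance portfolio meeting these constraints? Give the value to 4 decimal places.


u=Σ⁻¹μ = [0.6964  -0.1903  0.2718  0.6517  1.3544]
v=Σ⁻¹𝟙 = [11.2907  6.7457  10.4493  2.0993  15.8588]
a=μᵀu=0.239719  b=𝟙ᵀu=2.784048  c=𝟙ᵀv=46.443761  D=ac−b²=3.382546
λ₁=(c·0.071−b)/D = (46.443761·0.071−2.784048)/3.382546 = 0.151797
λ₂=(a−b·0.071)/D = (0.239719−2.784048·0.071)/3.382546 = 0.012432
w* = 0.151797·u + 0.012432·v:
  w_0 = 0.151797·0.6964 + 0.012432·11.2907 = 0.2461  (Raytheon)
  w_1 = 0.151797·-0.1903 + 0.012432·6.7457 = 0.0550  (Tesla)
  w_2 = 0.151797·0.2718 + 0.012432·10.4493 = 0.1712  (Intel)
  w_3 = 0.151797·0.6517 + 0.012432·2.0993 = 0.1250  (Exxon)
  w_4 = 0.151797·1.3544 + 0.012432·15.8588 = 0.4028  (Pfizer)
Σw_i=1.0000  μᵀw=0.0710
σ²=wᵀΣw=λ₁·μ_p+λ₂ = 0.151797·0.071 + 0.012432 = 0.023210 ≈ 0.0232

0.4028


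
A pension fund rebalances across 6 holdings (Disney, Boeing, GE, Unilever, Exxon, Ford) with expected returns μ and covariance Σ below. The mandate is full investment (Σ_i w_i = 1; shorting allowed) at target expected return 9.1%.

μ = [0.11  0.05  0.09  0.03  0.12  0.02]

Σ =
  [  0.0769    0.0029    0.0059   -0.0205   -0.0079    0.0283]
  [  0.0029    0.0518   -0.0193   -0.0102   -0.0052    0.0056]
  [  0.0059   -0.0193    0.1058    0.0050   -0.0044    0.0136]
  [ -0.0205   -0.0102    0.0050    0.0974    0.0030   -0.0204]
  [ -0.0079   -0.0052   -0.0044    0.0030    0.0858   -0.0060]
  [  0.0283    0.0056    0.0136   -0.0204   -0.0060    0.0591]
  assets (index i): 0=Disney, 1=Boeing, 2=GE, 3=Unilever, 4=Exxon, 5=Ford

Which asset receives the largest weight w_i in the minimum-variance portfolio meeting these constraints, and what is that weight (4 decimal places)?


Disney (0.2727)

p=Σ⁻¹μ = [1.8304  1.6501  1.1626  0.6349  1.6644  -0.5738]
q=Σ⁻¹𝟙 = [12.4075  26.4857  11.6942  17.3717  15.3271  13.3308]
a=μᵀp=0.595786  b=𝟙ᵀp=6.368616  c=𝟙ᵀq=96.617081  D=ac−b²=17.003842
λ₁=(c·0.091−b)/D = (96.617081·0.091−6.368616)/17.003842 = 0.142529
λ₂=(a−b·0.091)/D = (0.595786−6.368616·0.091)/17.003842 = 0.000955
w* = 0.142529·p + 0.000955·q:
  w_0 = 0.142529·1.8304 + 0.000955·12.4075 = 0.2727  (Disney)
  w_1 = 0.142529·1.6501 + 0.000955·26.4857 = 0.2605  (Boeing)
  w_2 = 0.142529·1.1626 + 0.000955·11.6942 = 0.1769  (GE)
  w_3 = 0.142529·0.6349 + 0.000955·17.3717 = 0.1071  (Unilever)
  w_4 = 0.142529·1.6644 + 0.000955·15.3271 = 0.2519  (Exxon)
  w_5 = 0.142529·-0.5738 + 0.000955·13.3308 = -0.0691  (Ford)
Σw_i=1.0000  μᵀw=0.0910
σ²=wᵀΣw=λ₁·μ_p+λ₂ = 0.142529·0.091 + 0.000955 = 0.013925 ≈ 0.0139


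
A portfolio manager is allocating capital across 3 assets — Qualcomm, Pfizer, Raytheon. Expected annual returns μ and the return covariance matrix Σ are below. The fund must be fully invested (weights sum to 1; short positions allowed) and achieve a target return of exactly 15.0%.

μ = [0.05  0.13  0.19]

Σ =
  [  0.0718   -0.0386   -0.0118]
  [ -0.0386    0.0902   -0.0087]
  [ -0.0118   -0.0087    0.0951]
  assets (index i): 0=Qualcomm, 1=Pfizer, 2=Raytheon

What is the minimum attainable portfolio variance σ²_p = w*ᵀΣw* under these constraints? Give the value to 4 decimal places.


p=Σ⁻¹μ = [2.6361  2.8184  2.5828]
q=Σ⁻¹𝟙 = [30.5073  25.7482  16.6561]
a=μᵀp=0.988933  b=𝟙ᵀp=8.037293  c=𝟙ᵀq=72.911613  D=ac−b²=7.506615
λ₁=(c·0.150−b)/D = (72.911613·0.150−8.037293)/7.506615 = 0.386253
λ₂=(a−b·0.150)/D = (0.988933−8.037293·0.150)/7.506615 = -0.028863
w* = 0.386253·p + -0.028863·q:
  w_0 = 0.386253·2.6361 + -0.028863·30.5073 = 0.1377  (Qualcomm)
  w_1 = 0.386253·2.8184 + -0.028863·25.7482 = 0.3455  (Pfizer)
  w_2 = 0.386253·2.5828 + -0.028863·16.6561 = 0.5169  (Raytheon)
Σw_i=1.0000  μᵀw=0.1500
σ²=wᵀΣw=λ₁·μ_p+λ₂ = 0.386253·0.150 + -0.028863 = 0.029075 ≈ 0.0291

0.0291


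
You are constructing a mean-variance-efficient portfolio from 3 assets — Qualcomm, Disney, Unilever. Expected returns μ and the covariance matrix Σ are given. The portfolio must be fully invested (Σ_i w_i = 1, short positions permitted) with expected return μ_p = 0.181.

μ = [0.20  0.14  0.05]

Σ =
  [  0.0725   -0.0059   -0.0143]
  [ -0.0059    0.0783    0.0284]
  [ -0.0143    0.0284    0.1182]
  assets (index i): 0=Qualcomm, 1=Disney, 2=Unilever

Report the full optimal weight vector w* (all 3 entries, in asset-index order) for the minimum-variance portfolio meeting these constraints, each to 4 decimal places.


x=Σ⁻¹μ = [2.9775  1.8933  0.3283]
y=Σ⁻¹𝟙 = [16.2294  11.1886  7.7354]
a=μᵀx=0.876964  b=𝟙ᵀx=5.199048  c=𝟙ᵀy=35.153366  D=ac−b²=3.798136
λ₁=(c·0.181−b)/D = (35.153366·0.181−5.199048)/3.798136 = 0.306390
λ₂=(a−b·0.181)/D = (0.876964−5.199048·0.181)/3.798136 = -0.016867
w* = 0.306390·x + -0.016867·y:
  w_0 = 0.306390·2.9775 + -0.016867·16.2294 = 0.6385  (Qualcomm)
  w_1 = 0.306390·1.8933 + -0.016867·11.1886 = 0.3914  (Disney)
  w_2 = 0.306390·0.3283 + -0.016867·7.7354 = -0.0299  (Unilever)
Σw_i=1.0000  μᵀw=0.1810
σ²=wᵀΣw=λ₁·μ_p+λ₂ = 0.306390·0.181 + -0.016867 = 0.038589 ≈ 0.0386

0.6385  0.3914  -0.0299


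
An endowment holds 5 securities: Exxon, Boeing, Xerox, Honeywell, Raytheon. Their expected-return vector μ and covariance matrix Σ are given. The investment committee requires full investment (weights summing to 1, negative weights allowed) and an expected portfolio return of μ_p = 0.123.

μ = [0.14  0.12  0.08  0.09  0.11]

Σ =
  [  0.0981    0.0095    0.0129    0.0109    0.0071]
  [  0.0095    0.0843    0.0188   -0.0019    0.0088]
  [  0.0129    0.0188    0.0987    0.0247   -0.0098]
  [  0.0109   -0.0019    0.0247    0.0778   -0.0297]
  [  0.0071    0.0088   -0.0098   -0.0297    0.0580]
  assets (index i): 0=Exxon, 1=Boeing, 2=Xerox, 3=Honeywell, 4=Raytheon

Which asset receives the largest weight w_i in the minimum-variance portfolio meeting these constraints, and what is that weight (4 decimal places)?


u=Σ⁻¹μ = [0.8734  1.0283  0.2667  2.0083  2.7071]
v=Σ⁻¹𝟙 = [4.4029  7.7688  5.5066  21.0802  27.2486]
a=μᵀu=0.745530  b=𝟙ᵀu=6.883761  c=𝟙ᵀv=66.007179  D=ac−b²=1.824175
λ₁=(c·0.123−b)/D = (66.007179·0.123−6.883761)/1.824175 = 0.677085
λ₂=(a−b·0.123)/D = (0.745530−6.883761·0.123)/1.824175 = -0.055462
w* = 0.677085·u + -0.055462·v:
  w_0 = 0.677085·0.8734 + -0.055462·4.4029 = 0.3472  (Exxon)
  w_1 = 0.677085·1.0283 + -0.055462·7.7688 = 0.2653  (Boeing)
  w_2 = 0.677085·0.2667 + -0.055462·5.5066 = -0.1248  (Xerox)
  w_3 = 0.677085·2.0083 + -0.055462·21.0802 = 0.1906  (Honeywell)
  w_4 = 0.677085·2.7071 + -0.055462·27.2486 = 0.3217  (Raytheon)
Σw_i=1.0000  μᵀw=0.1230
σ²=wᵀΣw=λ₁·μ_p+λ₂ = 0.677085·0.123 + -0.055462 = 0.027819 ≈ 0.0278

Exxon (0.3472)


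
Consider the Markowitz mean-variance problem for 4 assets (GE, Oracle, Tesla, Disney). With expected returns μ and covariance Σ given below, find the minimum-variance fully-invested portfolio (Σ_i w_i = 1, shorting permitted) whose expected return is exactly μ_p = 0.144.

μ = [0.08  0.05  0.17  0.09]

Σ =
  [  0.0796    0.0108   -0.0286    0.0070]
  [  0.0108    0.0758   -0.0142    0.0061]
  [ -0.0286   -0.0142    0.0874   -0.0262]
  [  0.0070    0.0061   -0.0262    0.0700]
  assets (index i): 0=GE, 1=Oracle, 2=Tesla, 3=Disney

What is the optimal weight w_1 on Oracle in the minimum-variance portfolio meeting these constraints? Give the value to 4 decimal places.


g=Σ⁻¹μ = [1.9088  0.8389  3.3930  2.2917]
h=Σ⁻¹𝟙 = [18.1586  13.7713  25.9062  20.9661]
a=μᵀg=0.977696  b=𝟙ᵀg=8.432249  c=𝟙ᵀh=78.802129  D=ac−b²=5.941736
λ₁=(c·0.144−b)/D = (78.802129·0.144−8.432249)/5.941736 = 0.490641
λ₂=(a−b·0.144)/D = (0.977696−8.432249·0.144)/5.941736 = -0.039811
w* = 0.490641·g + -0.039811·h:
  w_0 = 0.490641·1.9088 + -0.039811·18.1586 = 0.2136  (GE)
  w_1 = 0.490641·0.8389 + -0.039811·13.7713 = -0.1367  (Oracle)
  w_2 = 0.490641·3.3930 + -0.039811·25.9062 = 0.6334  (Tesla)
  w_3 = 0.490641·2.2917 + -0.039811·20.9661 = 0.2897  (Disney)
Σw_i=1.0000  μᵀw=0.1440
σ²=wᵀΣw=λ₁·μ_p+λ₂ = 0.490641·0.144 + -0.039811 = 0.030841 ≈ 0.0308

-0.1367


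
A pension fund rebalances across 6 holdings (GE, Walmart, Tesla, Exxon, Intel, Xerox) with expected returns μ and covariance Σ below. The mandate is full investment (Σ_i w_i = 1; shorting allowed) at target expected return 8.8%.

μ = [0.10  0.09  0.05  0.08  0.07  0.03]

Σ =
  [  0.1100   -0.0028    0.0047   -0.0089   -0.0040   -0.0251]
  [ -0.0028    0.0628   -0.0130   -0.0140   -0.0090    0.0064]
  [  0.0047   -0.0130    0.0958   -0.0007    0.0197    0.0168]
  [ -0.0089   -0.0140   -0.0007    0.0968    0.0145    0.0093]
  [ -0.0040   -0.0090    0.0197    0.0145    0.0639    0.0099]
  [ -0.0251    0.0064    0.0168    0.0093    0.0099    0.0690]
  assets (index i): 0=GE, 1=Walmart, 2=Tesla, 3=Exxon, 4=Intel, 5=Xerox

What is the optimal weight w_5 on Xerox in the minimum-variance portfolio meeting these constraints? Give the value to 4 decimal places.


u=Σ⁻¹μ = [1.1175  1.9326  0.4830  1.0354  1.0135  0.2595]
v=Σ⁻¹𝟙 = [13.4426  21.3598  8.0785  11.6841  12.4877  12.0681]
a=μᵀu=0.471396  b=𝟙ᵀu=5.841481  c=𝟙ᵀv=79.120845  D=ac−b²=3.174342
λ₁=(c·0.088−b)/D = (79.120845·0.088−5.841481)/3.174342 = 0.353192
λ₂=(a−b·0.088)/D = (0.471396−5.841481·0.088)/3.174342 = -0.013437
w* = 0.353192·u + -0.013437·v:
  w_0 = 0.353192·1.1175 + -0.013437·13.4426 = 0.2141  (GE)
  w_1 = 0.353192·1.9326 + -0.013437·21.3598 = 0.3956  (Walmart)
  w_2 = 0.353192·0.4830 + -0.013437·8.0785 = 0.0620  (Tesla)
  w_3 = 0.353192·1.0354 + -0.013437·11.6841 = 0.2087  (Exxon)
  w_4 = 0.353192·1.0135 + -0.013437·12.4877 = 0.1902  (Intel)
  w_5 = 0.353192·0.2595 + -0.013437·12.0681 = -0.0705  (Xerox)
Σw_i=1.0000  μᵀw=0.0880
σ²=wᵀΣw=λ₁·μ_p+λ₂ = 0.353192·0.088 + -0.013437 = 0.017644 ≈ 0.0176

-0.0705


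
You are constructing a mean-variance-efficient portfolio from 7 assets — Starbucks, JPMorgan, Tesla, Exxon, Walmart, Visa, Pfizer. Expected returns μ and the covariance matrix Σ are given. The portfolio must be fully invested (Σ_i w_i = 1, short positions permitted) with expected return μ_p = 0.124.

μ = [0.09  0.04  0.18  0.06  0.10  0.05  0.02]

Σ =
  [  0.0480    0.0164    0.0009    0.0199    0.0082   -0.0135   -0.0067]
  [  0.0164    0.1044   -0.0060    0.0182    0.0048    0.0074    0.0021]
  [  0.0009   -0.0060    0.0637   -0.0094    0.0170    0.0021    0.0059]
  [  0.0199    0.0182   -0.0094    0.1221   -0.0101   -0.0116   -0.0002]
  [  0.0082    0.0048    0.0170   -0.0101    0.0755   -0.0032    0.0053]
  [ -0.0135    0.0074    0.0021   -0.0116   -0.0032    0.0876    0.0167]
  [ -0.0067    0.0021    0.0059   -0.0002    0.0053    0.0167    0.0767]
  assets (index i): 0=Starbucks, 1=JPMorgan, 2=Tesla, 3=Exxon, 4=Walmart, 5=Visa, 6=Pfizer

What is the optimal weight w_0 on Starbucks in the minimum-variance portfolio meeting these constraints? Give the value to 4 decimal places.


u=Σ⁻¹μ = [1.6983  0.0865  2.6940  0.5438  0.6394  0.8619  -0.0309]
v=Σ⁻¹𝟙 = [19.6563  4.4433  13.2314  7.3207  8.6680  13.0968  10.1839]
a=μᵀu=0.780269  b=𝟙ᵀu=6.493003  c=𝟙ᵀv=76.600339  D=ac−b²=17.609750
λ₁=(c·0.124−b)/D = (76.600339·0.124−6.493003)/17.609750 = 0.170669
λ₂=(a−b·0.124)/D = (0.780269−6.493003·0.124)/17.609750 = -0.001412
w* = 0.170669·u + -0.001412·v:
  w_0 = 0.170669·1.6983 + -0.001412·19.6563 = 0.2621  (Starbucks)
  w_1 = 0.170669·0.0865 + -0.001412·4.4433 = 0.0085  (JPMorgan)
  w_2 = 0.170669·2.6940 + -0.001412·13.2314 = 0.4411  (Tesla)
  w_3 = 0.170669·0.5438 + -0.001412·7.3207 = 0.0825  (Exxon)
  w_4 = 0.170669·0.6394 + -0.001412·8.6680 = 0.0969  (Walmart)
  w_5 = 0.170669·0.8619 + -0.001412·13.0968 = 0.1286  (Visa)
  w_6 = 0.170669·-0.0309 + -0.001412·10.1839 = -0.0197  (Pfizer)
Σw_i=1.0000  μᵀw=0.1240
σ²=wᵀΣw=λ₁·μ_p+λ₂ = 0.170669·0.124 + -0.001412 = 0.019751 ≈ 0.0198

0.2621


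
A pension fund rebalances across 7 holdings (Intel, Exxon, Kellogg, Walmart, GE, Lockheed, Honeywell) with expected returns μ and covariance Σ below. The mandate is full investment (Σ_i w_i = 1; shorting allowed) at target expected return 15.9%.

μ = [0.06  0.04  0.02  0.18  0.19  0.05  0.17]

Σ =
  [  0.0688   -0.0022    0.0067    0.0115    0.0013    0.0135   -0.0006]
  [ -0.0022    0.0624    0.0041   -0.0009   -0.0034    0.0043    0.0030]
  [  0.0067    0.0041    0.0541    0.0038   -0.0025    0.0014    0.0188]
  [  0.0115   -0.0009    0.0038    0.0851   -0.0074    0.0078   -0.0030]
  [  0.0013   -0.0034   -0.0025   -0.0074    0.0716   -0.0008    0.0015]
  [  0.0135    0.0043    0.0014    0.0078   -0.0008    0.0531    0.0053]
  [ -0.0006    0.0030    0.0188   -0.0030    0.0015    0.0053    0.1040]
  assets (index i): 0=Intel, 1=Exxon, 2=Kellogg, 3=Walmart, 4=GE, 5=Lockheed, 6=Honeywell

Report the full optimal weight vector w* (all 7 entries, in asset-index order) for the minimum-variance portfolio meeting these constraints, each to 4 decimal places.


u=Σ⁻¹μ = [0.4385  0.7696  -0.3721  2.3630  2.8814  0.3049  1.6933]
v=Σ⁻¹𝟙 = [9.1318  15.2829  13.7277  10.4916  16.1064  12.9985  6.1536]
a=μᵀu=1.325545  b=𝟙ᵀu=8.078508  c=𝟙ᵀv=83.892516  D=ac−b²=45.941036
λ₁=(c·0.159−b)/D = (83.892516·0.159−8.078508)/45.941036 = 0.114503
λ₂=(a−b·0.159)/D = (1.325545−8.078508·0.159)/45.941036 = 0.000894
w* = 0.114503·u + 0.000894·v:
  w_0 = 0.114503·0.4385 + 0.000894·9.1318 = 0.0584  (Intel)
  w_1 = 0.114503·0.7696 + 0.000894·15.2829 = 0.1018  (Exxon)
  w_2 = 0.114503·-0.3721 + 0.000894·13.7277 = -0.0303  (Kellogg)
  w_3 = 0.114503·2.3630 + 0.000894·10.4916 = 0.2799  (Walmart)
  w_4 = 0.114503·2.8814 + 0.000894·16.1064 = 0.3443  (GE)
  w_5 = 0.114503·0.3049 + 0.000894·12.9985 = 0.0465  (Lockheed)
  w_6 = 0.114503·1.6933 + 0.000894·6.1536 = 0.1994  (Honeywell)
Σw_i=1.0000  μᵀw=0.1590
σ²=wᵀΣw=λ₁·μ_p+λ₂ = 0.114503·0.159 + 0.000894 = 0.019100 ≈ 0.0191

0.0584  0.1018  -0.0303  0.2799  0.3443  0.0465  0.1994


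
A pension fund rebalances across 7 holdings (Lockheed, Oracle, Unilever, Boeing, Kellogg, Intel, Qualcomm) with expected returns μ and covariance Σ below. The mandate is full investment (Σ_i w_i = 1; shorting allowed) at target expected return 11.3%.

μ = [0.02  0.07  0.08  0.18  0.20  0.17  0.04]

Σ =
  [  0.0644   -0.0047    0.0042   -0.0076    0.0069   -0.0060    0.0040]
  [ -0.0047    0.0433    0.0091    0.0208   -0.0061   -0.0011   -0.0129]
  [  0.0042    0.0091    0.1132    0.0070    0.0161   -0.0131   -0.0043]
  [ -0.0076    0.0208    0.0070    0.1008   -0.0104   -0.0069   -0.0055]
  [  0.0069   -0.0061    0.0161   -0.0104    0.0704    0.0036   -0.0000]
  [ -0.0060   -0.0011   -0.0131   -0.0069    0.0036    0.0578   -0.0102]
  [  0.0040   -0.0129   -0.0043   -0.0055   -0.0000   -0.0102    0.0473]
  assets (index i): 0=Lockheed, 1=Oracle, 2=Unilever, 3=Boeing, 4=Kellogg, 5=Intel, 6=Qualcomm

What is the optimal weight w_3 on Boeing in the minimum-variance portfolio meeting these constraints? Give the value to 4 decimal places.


x=Σ⁻¹μ = [0.5306  1.7656  0.5041  2.1078  2.9525  3.6275  2.3555]
y=Σ⁻¹𝟙 = [17.4064  32.3180  7.7380  9.3274  13.4668  28.1654  36.3454]
a=μᵀx=1.855340  b=𝟙ᵀx=13.843654  c=𝟙ᵀy=144.767408  D=ac−b²=76.946030
λ₁=(c·0.113−b)/D = (144.767408·0.113−13.843654)/76.946030 = 0.032686
λ₂=(a−b·0.113)/D = (1.855340−13.843654·0.113)/76.946030 = 0.003782
w* = 0.032686·x + 0.003782·y:
  w_0 = 0.032686·0.5306 + 0.003782·17.4064 = 0.0832  (Lockheed)
  w_1 = 0.032686·1.7656 + 0.003782·32.3180 = 0.1799  (Oracle)
  w_2 = 0.032686·0.5041 + 0.003782·7.7380 = 0.0457  (Unilever)
  w_3 = 0.032686·2.1078 + 0.003782·9.3274 = 0.1042  (Boeing)
  w_4 = 0.032686·2.9525 + 0.003782·13.4668 = 0.1474  (Kellogg)
  w_5 = 0.032686·3.6275 + 0.003782·28.1654 = 0.2251  (Intel)
  w_6 = 0.032686·2.3555 + 0.003782·36.3454 = 0.2144  (Qualcomm)
Σw_i=1.0000  μᵀw=0.1130
σ²=wᵀΣw=λ₁·μ_p+λ₂ = 0.032686·0.113 + 0.003782 = 0.007475 ≈ 0.0075

0.1042


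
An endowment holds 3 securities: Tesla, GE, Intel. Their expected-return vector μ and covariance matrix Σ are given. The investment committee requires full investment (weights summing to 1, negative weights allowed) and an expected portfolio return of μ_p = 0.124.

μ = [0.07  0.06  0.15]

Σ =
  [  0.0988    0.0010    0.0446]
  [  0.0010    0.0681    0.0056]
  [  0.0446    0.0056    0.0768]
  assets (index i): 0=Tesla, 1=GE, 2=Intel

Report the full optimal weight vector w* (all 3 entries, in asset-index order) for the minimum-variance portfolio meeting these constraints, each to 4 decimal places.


x=Σ⁻¹μ = [-0.2125  0.7177  2.0242]
y=Σ⁻¹𝟙 = [6.1808  13.9013  8.4178]
a=μᵀx=0.331818  b=𝟙ᵀx=2.529408  c=𝟙ᵀy=28.499942  D=ac−b²=3.058893
λ₁=(c·0.124−b)/D = (28.499942·0.124−2.529408)/3.058893 = 0.328414
λ₂=(a−b·0.124)/D = (0.331818−2.529408·0.124)/3.058893 = 0.005941
w* = 0.328414·x + 0.005941·y:
  w_0 = 0.328414·-0.2125 + 0.005941·6.1808 = -0.0331  (Tesla)
  w_1 = 0.328414·0.7177 + 0.005941·13.9013 = 0.3183  (GE)
  w_2 = 0.328414·2.0242 + 0.005941·8.4178 = 0.7148  (Intel)
Σw_i=1.0000  μᵀw=0.1240
σ²=wᵀΣw=λ₁·μ_p+λ₂ = 0.328414·0.124 + 0.005941 = 0.046664 ≈ 0.0467

-0.0331  0.3183  0.7148


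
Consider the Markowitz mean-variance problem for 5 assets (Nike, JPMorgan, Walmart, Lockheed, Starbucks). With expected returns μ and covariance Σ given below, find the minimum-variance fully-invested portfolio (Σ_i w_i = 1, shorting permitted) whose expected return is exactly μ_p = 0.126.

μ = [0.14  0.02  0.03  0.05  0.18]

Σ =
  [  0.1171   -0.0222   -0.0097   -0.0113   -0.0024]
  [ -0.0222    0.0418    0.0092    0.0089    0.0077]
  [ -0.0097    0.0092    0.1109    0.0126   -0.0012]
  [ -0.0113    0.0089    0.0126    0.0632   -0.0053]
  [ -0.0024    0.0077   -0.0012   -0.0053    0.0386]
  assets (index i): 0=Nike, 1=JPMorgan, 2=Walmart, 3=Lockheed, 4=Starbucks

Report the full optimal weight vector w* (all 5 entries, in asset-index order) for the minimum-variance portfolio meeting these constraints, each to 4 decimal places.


x=Σ⁻¹μ = [1.4522  -0.0297  0.2932  1.4127  4.9625]
y=Σ⁻¹𝟙 = [15.4632  22.6173  6.9325  16.0987  24.7824]
a=μᵀx=1.175404  b=𝟙ᵀx=8.090936  c=𝟙ᵀy=85.894036  D=ac−b²=35.496922
λ₁=(c·0.126−b)/D = (85.894036·0.126−8.090936)/35.496922 = 0.076956
λ₂=(a−b·0.126)/D = (1.175404−8.090936·0.126)/35.496922 = 0.004393
w* = 0.076956·x + 0.004393·y:
  w_0 = 0.076956·1.4522 + 0.004393·15.4632 = 0.1797  (Nike)
  w_1 = 0.076956·-0.0297 + 0.004393·22.6173 = 0.0971  (JPMorgan)
  w_2 = 0.076956·0.2932 + 0.004393·6.9325 = 0.0530  (Walmart)
  w_3 = 0.076956·1.4127 + 0.004393·16.0987 = 0.1794  (Lockheed)
  w_4 = 0.076956·4.9625 + 0.004393·24.7824 = 0.4908  (Starbucks)
Σw_i=1.0000  μᵀw=0.1260
σ²=wᵀΣw=λ₁·μ_p+λ₂ = 0.076956·0.126 + 0.004393 = 0.014090 ≈ 0.0141

0.1797  0.0971  0.0530  0.1794  0.4908


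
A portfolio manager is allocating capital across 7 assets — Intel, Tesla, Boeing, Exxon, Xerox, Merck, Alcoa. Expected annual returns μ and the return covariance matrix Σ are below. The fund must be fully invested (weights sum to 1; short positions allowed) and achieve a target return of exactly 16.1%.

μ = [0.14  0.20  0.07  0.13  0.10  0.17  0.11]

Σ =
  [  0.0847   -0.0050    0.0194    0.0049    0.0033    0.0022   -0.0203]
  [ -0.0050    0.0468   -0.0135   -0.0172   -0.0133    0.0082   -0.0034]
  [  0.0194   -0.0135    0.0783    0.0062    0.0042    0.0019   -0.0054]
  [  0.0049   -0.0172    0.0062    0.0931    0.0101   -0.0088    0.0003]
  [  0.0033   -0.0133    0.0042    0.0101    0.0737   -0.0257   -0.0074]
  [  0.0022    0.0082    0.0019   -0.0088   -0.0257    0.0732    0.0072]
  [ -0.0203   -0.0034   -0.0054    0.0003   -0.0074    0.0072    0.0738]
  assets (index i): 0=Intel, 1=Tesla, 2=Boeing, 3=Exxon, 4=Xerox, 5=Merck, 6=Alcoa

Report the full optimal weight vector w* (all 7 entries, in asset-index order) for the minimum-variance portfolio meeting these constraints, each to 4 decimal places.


x=Σ⁻¹μ = [2.0089  6.3002  1.2365  2.2698  3.2049  2.6789  2.4746]
y=Σ⁻¹𝟙 = [13.4429  38.1063  14.5053  14.9449  25.0419  17.1506  20.8418]
a=μᵀx=2.971030  b=𝟙ᵀx=20.173866  c=𝟙ᵀy=144.033725  D=ac−b²=20.943640
λ₁=(c·0.161−b)/D = (144.033725·0.161−20.173866)/20.943640 = 0.143985
λ₂=(a−b·0.161)/D = (2.971030−20.173866·0.161)/20.943640 = -0.013224
w* = 0.143985·x + -0.013224·y:
  w_0 = 0.143985·2.0089 + -0.013224·13.4429 = 0.1115  (Intel)
  w_1 = 0.143985·6.3002 + -0.013224·38.1063 = 0.4032  (Tesla)
  w_2 = 0.143985·1.2365 + -0.013224·14.5053 = -0.0138  (Boeing)
  w_3 = 0.143985·2.2698 + -0.013224·14.9449 = 0.1292  (Exxon)
  w_4 = 0.143985·3.2049 + -0.013224·25.0419 = 0.1303  (Xerox)
  w_5 = 0.143985·2.6789 + -0.013224·17.1506 = 0.1589  (Merck)
  w_6 = 0.143985·2.4746 + -0.013224·20.8418 = 0.0807  (Alcoa)
Σw_i=1.0000  μᵀw=0.1610
σ²=wᵀΣw=λ₁·μ_p+λ₂ = 0.143985·0.161 + -0.013224 = 0.009957 ≈ 0.0100

0.1115  0.4032  -0.0138  0.1292  0.1303  0.1589  0.0807


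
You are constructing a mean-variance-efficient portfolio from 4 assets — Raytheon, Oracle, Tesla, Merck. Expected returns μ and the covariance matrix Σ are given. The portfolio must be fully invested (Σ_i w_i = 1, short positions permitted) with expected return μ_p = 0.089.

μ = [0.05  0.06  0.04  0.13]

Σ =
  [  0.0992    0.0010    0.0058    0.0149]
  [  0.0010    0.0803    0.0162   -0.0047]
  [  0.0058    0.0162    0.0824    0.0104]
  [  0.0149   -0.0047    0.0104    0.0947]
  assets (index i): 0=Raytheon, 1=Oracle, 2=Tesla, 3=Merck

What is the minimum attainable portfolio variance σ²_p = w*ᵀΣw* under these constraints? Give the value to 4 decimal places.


g=Σ⁻¹μ = [0.2848  0.7949  0.1385  1.3522]
h=Σ⁻¹𝟙 = [8.1449  11.2141  8.2307  8.9308]
a=μᵀg=0.243255  b=𝟙ᵀg=2.570326  c=𝟙ᵀh=36.520563  D=ac−b²=2.277245
λ₁=(c·0.089−b)/D = (36.520563·0.089−2.570326)/2.277245 = 0.298608
λ₂=(a−b·0.089)/D = (0.243255−2.570326·0.089)/2.277245 = 0.006366
w* = 0.298608·g + 0.006366·h:
  w_0 = 0.298608·0.2848 + 0.006366·8.1449 = 0.1369  (Raytheon)
  w_1 = 0.298608·0.7949 + 0.006366·11.2141 = 0.3087  (Oracle)
  w_2 = 0.298608·0.1385 + 0.006366·8.2307 = 0.0937  (Tesla)
  w_3 = 0.298608·1.3522 + 0.006366·8.9308 = 0.4606  (Merck)
Σw_i=1.0000  μᵀw=0.0890
σ²=wᵀΣw=λ₁·μ_p+λ₂ = 0.298608·0.089 + 0.006366 = 0.032942 ≈ 0.0329

0.0329


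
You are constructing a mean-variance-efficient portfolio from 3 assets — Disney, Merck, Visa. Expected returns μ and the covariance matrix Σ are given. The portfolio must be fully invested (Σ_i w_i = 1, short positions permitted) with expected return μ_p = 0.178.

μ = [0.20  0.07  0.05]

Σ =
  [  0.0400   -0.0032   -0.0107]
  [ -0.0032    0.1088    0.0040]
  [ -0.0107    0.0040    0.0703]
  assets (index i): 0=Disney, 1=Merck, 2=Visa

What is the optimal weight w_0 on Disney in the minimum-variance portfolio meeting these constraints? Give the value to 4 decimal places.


u=Σ⁻¹μ = [5.4611  0.7489  1.4998]
v=Σ⁻¹𝟙 = [30.6637  9.4182  18.3560]
a=μᵀu=1.219635  b=𝟙ᵀu=7.709814  c=𝟙ᵀv=58.437916  D=ac−b²=11.831713
λ₁=(c·0.178−b)/D = (58.437916·0.178−7.709814)/11.831713 = 0.227536
λ₂=(a−b·0.178)/D = (1.219635−7.709814·0.178)/11.831713 = -0.012907
w* = 0.227536·u + -0.012907·v:
  w_0 = 0.227536·5.4611 + -0.012907·30.6637 = 0.8468  (Disney)
  w_1 = 0.227536·0.7489 + -0.012907·9.4182 = 0.0488  (Merck)
  w_2 = 0.227536·1.4998 + -0.012907·18.3560 = 0.1043  (Visa)
Σw_i=1.0000  μᵀw=0.1780
σ²=wᵀΣw=λ₁·μ_p+λ₂ = 0.227536·0.178 + -0.012907 = 0.027594 ≈ 0.0276

0.8468


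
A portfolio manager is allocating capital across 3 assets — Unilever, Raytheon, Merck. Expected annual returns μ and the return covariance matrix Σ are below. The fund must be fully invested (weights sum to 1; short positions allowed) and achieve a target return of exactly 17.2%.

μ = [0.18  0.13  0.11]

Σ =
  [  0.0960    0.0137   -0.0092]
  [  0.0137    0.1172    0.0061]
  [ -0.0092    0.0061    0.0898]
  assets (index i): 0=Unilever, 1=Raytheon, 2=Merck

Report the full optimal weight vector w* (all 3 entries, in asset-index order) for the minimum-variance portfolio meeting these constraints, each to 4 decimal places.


p=Σ⁻¹μ = [1.8890  0.8175  1.3629]
q=Σ⁻¹𝟙 = [10.5908  6.6820  11.7670]
a=μᵀp=0.596206  b=𝟙ᵀp=4.069362  c=𝟙ᵀq=29.039722  D=ac−b²=0.753950
λ₁=(c·0.172−b)/D = (29.039722·0.172−4.069362)/0.753950 = 1.227495
λ₂=(a−b·0.172)/D = (0.596206−4.069362·0.172)/0.753950 = -0.137574
w* = 1.227495·p + -0.137574·q:
  w_0 = 1.227495·1.8890 + -0.137574·10.5908 = 0.8617  (Unilever)
  w_1 = 1.227495·0.8175 + -0.137574·6.6820 = 0.0842  (Raytheon)
  w_2 = 1.227495·1.3629 + -0.137574·11.7670 = 0.0542  (Merck)
Σw_i=1.0000  μᵀw=0.1720
σ²=wᵀΣw=λ₁·μ_p+λ₂ = 1.227495·0.172 + -0.137574 = 0.073555 ≈ 0.0736

0.8617  0.0842  0.0542


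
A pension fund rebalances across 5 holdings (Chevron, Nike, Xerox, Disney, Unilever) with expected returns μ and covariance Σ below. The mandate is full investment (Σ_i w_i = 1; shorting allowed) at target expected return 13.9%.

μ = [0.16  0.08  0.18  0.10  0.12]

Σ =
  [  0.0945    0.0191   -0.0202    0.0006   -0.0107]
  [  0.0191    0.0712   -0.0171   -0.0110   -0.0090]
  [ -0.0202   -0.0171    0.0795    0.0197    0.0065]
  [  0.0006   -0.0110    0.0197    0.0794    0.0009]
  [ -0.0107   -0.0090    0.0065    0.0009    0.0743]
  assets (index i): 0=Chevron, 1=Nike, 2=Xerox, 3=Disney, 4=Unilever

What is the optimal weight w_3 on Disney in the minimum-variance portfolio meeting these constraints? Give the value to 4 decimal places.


x=Σ⁻¹μ = [2.1862  1.5643  2.8207  0.7387  1.8637]
y=Σ⁻¹𝟙 = [11.9343  18.2803  15.5153  11.0070  15.9013]
a=μᵀx=1.280171  b=𝟙ᵀx=9.173534  c=𝟙ᵀy=72.638262  D=ac−b²=8.835675
λ₁=(c·0.139−b)/D = (72.638262·0.139−9.173534)/8.835675 = 0.104484
λ₂=(a−b·0.139)/D = (1.280171−9.173534·0.139)/8.835675 = 0.000572
w* = 0.104484·x + 0.000572·y:
  w_0 = 0.104484·2.1862 + 0.000572·11.9343 = 0.2352  (Chevron)
  w_1 = 0.104484·1.5643 + 0.000572·18.2803 = 0.1739  (Nike)
  w_2 = 0.104484·2.8207 + 0.000572·15.5153 = 0.3036  (Xerox)
  w_3 = 0.104484·0.7387 + 0.000572·11.0070 = 0.0835  (Disney)
  w_4 = 0.104484·1.8637 + 0.000572·15.9013 = 0.2038  (Unilever)
Σw_i=1.0000  μᵀw=0.1390
σ²=wᵀΣw=λ₁·μ_p+λ₂ = 0.104484·0.139 + 0.000572 = 0.015095 ≈ 0.0151

0.0835


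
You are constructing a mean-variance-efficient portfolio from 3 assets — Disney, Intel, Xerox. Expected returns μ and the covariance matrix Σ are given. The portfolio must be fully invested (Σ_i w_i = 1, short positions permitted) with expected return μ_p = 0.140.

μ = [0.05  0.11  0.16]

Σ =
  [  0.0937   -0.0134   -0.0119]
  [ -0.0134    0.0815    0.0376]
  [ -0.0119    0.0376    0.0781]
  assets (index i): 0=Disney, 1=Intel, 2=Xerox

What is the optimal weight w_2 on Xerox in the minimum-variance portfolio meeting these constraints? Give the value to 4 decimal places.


0.7653

g=Σ⁻¹μ = [0.8616  0.6243  1.8794]
h=Σ⁻¹𝟙 = [13.3590  9.7959  10.1235]
a=μᵀg=0.412452  b=𝟙ᵀg=3.365258  c=𝟙ᵀh=33.278373  D=ac−b²=2.400772
λ₁=(c·0.140−b)/D = (33.278373·0.140−3.365258)/2.400772 = 0.538874
λ₂=(a−b·0.140)/D = (0.412452−3.365258·0.140)/2.400772 = -0.024444
w* = 0.538874·g + -0.024444·h:
  w_0 = 0.538874·0.8616 + -0.024444·13.3590 = 0.1377  (Disney)
  w_1 = 0.538874·0.6243 + -0.024444·9.7959 = 0.0970  (Intel)
  w_2 = 0.538874·1.8794 + -0.024444·10.1235 = 0.7653  (Xerox)
Σw_i=1.0000  μᵀw=0.1400
σ²=wᵀΣw=λ₁·μ_p+λ₂ = 0.538874·0.140 + -0.024444 = 0.050999 ≈ 0.0510


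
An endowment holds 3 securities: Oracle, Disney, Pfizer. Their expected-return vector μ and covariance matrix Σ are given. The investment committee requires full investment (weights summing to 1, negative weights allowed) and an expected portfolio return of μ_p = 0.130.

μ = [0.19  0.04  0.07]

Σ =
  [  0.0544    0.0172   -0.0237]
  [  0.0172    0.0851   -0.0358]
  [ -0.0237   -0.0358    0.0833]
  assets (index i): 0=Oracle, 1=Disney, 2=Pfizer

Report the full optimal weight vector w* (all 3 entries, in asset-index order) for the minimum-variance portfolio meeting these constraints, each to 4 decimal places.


u=Σ⁻¹μ = [4.3207  0.5706  2.3149]
v=Σ⁻¹𝟙 = [24.2944  18.0646  26.6806]
a=μᵀu=1.005804  b=𝟙ᵀu=7.206171  c=𝟙ᵀv=69.039662  D=ac−b²=17.511479
λ₁=(c·0.130−b)/D = (69.039662·0.130−7.206171)/17.511479 = 0.101019
λ₂=(a−b·0.130)/D = (1.005804−7.206171·0.130)/17.511479 = 0.003940
w* = 0.101019·u + 0.003940·v:
  w_0 = 0.101019·4.3207 + 0.003940·24.2944 = 0.5322  (Oracle)
  w_1 = 0.101019·0.5706 + 0.003940·18.0646 = 0.1288  (Disney)
  w_2 = 0.101019·2.3149 + 0.003940·26.6806 = 0.3390  (Pfizer)
Σw_i=1.0000  μᵀw=0.1300
σ²=wᵀΣw=λ₁·μ_p+λ₂ = 0.101019·0.130 + 0.003940 = 0.017073 ≈ 0.0171

0.5322  0.1288  0.3390


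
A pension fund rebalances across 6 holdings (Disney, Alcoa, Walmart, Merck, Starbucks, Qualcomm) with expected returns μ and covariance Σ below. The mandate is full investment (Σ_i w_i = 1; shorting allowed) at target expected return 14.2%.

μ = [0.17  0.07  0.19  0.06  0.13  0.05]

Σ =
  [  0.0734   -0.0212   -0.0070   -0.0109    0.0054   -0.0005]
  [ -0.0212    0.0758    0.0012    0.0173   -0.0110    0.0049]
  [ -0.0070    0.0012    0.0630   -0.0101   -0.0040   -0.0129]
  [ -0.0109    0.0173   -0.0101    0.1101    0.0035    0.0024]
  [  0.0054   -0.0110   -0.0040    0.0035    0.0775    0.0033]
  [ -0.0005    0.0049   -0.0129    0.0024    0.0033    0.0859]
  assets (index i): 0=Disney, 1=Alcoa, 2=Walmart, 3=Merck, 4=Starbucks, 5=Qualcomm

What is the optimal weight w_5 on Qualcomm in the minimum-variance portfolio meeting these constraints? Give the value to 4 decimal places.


0.0674

x=Σ⁻¹μ = [3.1852  1.7611  3.7881  0.8519  1.8210  0.9753]
y=Σ⁻¹𝟙 = [21.4726  17.7769  23.1327  9.7963  14.1107  13.4105]
a=μᵀx=1.721113  b=𝟙ᵀx=12.382628  c=𝟙ᵀy=99.699740  D=ac−b²=18.265001
λ₁=(c·0.142−b)/D = (99.699740·0.142−12.382628)/18.265001 = 0.097166
λ₂=(a−b·0.142)/D = (1.721113−12.382628·0.142)/18.265001 = -0.002038
w* = 0.097166·x + -0.002038·y:
  w_0 = 0.097166·3.1852 + -0.002038·21.4726 = 0.2657  (Disney)
  w_1 = 0.097166·1.7611 + -0.002038·17.7769 = 0.1349  (Alcoa)
  w_2 = 0.097166·3.7881 + -0.002038·23.1327 = 0.3209  (Walmart)
  w_3 = 0.097166·0.8519 + -0.002038·9.7963 = 0.0628  (Merck)
  w_4 = 0.097166·1.8210 + -0.002038·14.1107 = 0.1482  (Starbucks)
  w_5 = 0.097166·0.9753 + -0.002038·13.4105 = 0.0674  (Qualcomm)
Σw_i=1.0000  μᵀw=0.1420
σ²=wᵀΣw=λ₁·μ_p+λ₂ = 0.097166·0.142 + -0.002038 = 0.011760 ≈ 0.0118
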